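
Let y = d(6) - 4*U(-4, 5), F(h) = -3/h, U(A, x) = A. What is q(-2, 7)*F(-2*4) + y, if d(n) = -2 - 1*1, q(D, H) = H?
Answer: 125/8 ≈ 15.625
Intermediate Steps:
d(n) = -3 (d(n) = -2 - 1 = -3)
y = 13 (y = -3 - 4*(-4) = -3 + 16 = 13)
q(-2, 7)*F(-2*4) + y = 7*(-3/((-2*4))) + 13 = 7*(-3/(-8)) + 13 = 7*(-3*(-1/8)) + 13 = 7*(3/8) + 13 = 21/8 + 13 = 125/8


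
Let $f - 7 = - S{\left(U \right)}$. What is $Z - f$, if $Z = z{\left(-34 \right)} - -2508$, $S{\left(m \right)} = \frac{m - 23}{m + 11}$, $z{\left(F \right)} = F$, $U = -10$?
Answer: $2434$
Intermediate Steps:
$S{\left(m \right)} = \frac{-23 + m}{11 + m}$ ($S{\left(m \right)} = \frac{m - 23}{11 + m} = \frac{-23 + m}{11 + m}$)
$Z = 2474$ ($Z = -34 - -2508 = -34 + 2508 = 2474$)
$f = 40$ ($f = 7 - \frac{-23 - 10}{11 - 10} = 7 - 1^{-1} \left(-33\right) = 7 - 1 \left(-33\right) = 7 - -33 = 7 + 33 = 40$)
$Z - f = 2474 - 40 = 2434$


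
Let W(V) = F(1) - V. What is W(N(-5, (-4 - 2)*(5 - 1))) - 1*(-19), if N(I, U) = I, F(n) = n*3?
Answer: 27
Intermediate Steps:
F(n) = 3*n
W(V) = 3 - V (W(V) = 3*1 - V = 3 - V)
W(N(-5, (-4 - 2)*(5 - 1))) - 1*(-19) = (3 - 1*(-5)) - 1*(-19) = (3 + 5) + 19 = 8 + 19 = 27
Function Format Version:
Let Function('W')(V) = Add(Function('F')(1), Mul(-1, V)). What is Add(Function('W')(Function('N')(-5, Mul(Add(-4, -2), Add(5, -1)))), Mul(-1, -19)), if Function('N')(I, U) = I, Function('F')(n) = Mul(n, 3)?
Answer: 27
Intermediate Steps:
Function('F')(n) = Mul(3, n)
Function('W')(V) = Add(3, Mul(-1, V)) (Function('W')(V) = Add(Mul(3, 1), Mul(-1, V)) = Add(3, Mul(-1, V)))
Add(Function('W')(Function('N')(-5, Mul(Add(-4, -2), Add(5, -1)))), Mul(-1, -19)) = Add(Add(3, Mul(-1, -5)), Mul(-1, -19)) = Add(Add(3, 5), 19) = Add(8, 19) = 27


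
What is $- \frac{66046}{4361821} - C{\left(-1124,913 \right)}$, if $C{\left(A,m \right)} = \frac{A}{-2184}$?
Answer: $- \frac{1261732817}{2381554266} \approx -0.52979$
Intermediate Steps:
$C{\left(A,m \right)} = - \frac{A}{2184}$ ($C{\left(A,m \right)} = A \left(- \frac{1}{2184}\right) = - \frac{A}{2184}$)
$- \frac{66046}{4361821} - C{\left(-1124,913 \right)} = - \frac{66046}{4361821} - \left(- \frac{1}{2184}\right) \left(-1124\right) = \left(-66046\right) \frac{1}{4361821} - \frac{281}{546} = - \frac{66046}{4361821} - \frac{281}{546} = - \frac{1261732817}{2381554266}$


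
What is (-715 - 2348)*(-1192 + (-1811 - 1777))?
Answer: 14641140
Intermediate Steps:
(-715 - 2348)*(-1192 + (-1811 - 1777)) = -3063*(-1192 - 3588) = -3063*(-4780) = 14641140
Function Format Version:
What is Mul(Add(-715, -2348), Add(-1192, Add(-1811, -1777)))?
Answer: 14641140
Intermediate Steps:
Mul(Add(-715, -2348), Add(-1192, Add(-1811, -1777))) = Mul(-3063, Add(-1192, -3588)) = Mul(-3063, -4780) = 14641140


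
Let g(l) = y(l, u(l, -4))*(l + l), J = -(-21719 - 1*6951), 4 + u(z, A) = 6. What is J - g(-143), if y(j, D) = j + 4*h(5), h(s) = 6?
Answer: -5364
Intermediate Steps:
u(z, A) = 2 (u(z, A) = -4 + 6 = 2)
J = 28670 (J = -(-21719 - 6951) = -1*(-28670) = 28670)
y(j, D) = 24 + j (y(j, D) = j + 4*6 = j + 24 = 24 + j)
g(l) = 2*l*(24 + l) (g(l) = (24 + l)*(l + l) = (24 + l)*(2*l) = 2*l*(24 + l))
J - g(-143) = 28670 - 2*(-143)*(24 - 143) = 28670 - 2*(-143)*(-119) = 28670 - 1*34034 = 28670 - 34034 = -5364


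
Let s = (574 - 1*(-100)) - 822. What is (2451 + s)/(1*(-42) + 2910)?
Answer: 2303/2868 ≈ 0.80300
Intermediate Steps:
s = -148 (s = (574 + 100) - 822 = 674 - 822 = -148)
(2451 + s)/(1*(-42) + 2910) = (2451 - 148)/(1*(-42) + 2910) = 2303/(-42 + 2910) = 2303/2868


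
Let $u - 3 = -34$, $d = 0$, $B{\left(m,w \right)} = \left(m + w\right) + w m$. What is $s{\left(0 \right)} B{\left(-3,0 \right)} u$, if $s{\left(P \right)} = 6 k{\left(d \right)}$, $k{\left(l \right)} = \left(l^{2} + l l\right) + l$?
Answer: $0$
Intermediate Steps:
$B{\left(m,w \right)} = m + w + m w$ ($B{\left(m,w \right)} = \left(m + w\right) + m w = m + w + m w$)
$k{\left(l \right)} = l + 2 l^{2}$ ($k{\left(l \right)} = \left(l^{2} + l^{2}\right) + l = 2 l^{2} + l = l + 2 l^{2}$)
$u = -31$ ($u = 3 - 34 = -31$)
$s{\left(P \right)} = 0$ ($s{\left(P \right)} = 6 \cdot 0 \left(1 + 2 \cdot 0\right) = 6 \cdot 0 \left(1 + 0\right) = 6 \cdot 0 \cdot 1 = 6 \cdot 0 = 0$)
$s{\left(0 \right)} B{\left(-3,0 \right)} u = 0 \left(-3 + 0 - 0\right) \left(-31\right) = 0 \left(-3 + 0 + 0\right) \left(-31\right) = 0 \left(-3\right) \left(-31\right) = 0 \left(-31\right) = 0$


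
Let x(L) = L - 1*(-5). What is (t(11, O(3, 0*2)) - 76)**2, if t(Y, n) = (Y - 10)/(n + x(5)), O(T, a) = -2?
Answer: 368449/64 ≈ 5757.0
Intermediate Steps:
x(L) = 5 + L (x(L) = L + 5 = 5 + L)
t(Y, n) = (-10 + Y)/(10 + n) (t(Y, n) = (Y - 10)/(n + (5 + 5)) = (-10 + Y)/(n + 10) = (-10 + Y)/(10 + n))
(t(11, O(3, 0*2)) - 76)**2 = ((-10 + 11)/(10 - 2) - 76)**2 = (1/8 - 76)**2 = (-607/8)**2 = 368449/64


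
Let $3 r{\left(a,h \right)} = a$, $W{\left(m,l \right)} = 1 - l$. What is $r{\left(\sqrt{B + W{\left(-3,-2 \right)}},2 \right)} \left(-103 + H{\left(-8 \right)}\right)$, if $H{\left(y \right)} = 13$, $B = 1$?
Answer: $-60$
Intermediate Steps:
$r{\left(a,h \right)} = \frac{a}{3}$
$r{\left(\sqrt{B + W{\left(-3,-2 \right)}},2 \right)} \left(-103 + H{\left(-8 \right)}\right) = \frac{\sqrt{1 + \left(1 - -2\right)}}{3} \left(-103 + 13\right) = \frac{\sqrt{1 + \left(1 + 2\right)}}{3} \left(-90\right) = \frac{\sqrt{1 + 3}}{3} \left(-90\right) = \frac{\sqrt{4}}{3} \left(-90\right) = \frac{1}{3} \cdot 2 \left(-90\right) = \frac{2}{3} \left(-90\right) = -60$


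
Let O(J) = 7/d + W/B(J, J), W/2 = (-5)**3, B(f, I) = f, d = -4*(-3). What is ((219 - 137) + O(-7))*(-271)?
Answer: -2692927/84 ≈ -32059.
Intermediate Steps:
d = 12
W = -250 (W = 2*(-5)**3 = 2*(-125) = -250)
O(J) = 7/12 - 250/J
((219 - 137) + O(-7))*(-271) = ((219 - 137) + (7/12 - 250/(-7)))*(-271) = (82 + (7/12 - 250*(-1/7)))*(-271) = (82 + (7/12 + 250/7))*(-271) = (82 + 3049/84)*(-271) = (9937/84)*(-271) = -2692927/84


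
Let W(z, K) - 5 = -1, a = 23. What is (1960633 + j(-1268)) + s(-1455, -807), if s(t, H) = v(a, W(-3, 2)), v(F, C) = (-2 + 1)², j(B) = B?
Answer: 1959366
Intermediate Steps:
W(z, K) = 4 (W(z, K) = 5 - 1 = 4)
v(F, C) = 1 (v(F, C) = (-1)² = 1)
s(t, H) = 1
(1960633 + j(-1268)) + s(-1455, -807) = (1960633 - 1268) + 1 = 1959365 + 1 = 1959366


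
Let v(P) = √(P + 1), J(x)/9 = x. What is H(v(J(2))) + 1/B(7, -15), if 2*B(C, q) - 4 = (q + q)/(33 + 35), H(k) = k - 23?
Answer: -2715/121 + √19 ≈ -18.079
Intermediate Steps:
J(x) = 9*x
v(P) = √(1 + P)
H(k) = -23 + k
B(C, q) = 2 + q/68 (B(C, q) = 2 + ((q + q)/(33 + 35))/2 = 2 + ((2*q)/68)/2 = 2 + ((2*q)*(1/68))/2 = 2 + (q/34)/2 = 2 + q/68)
H(v(J(2))) + 1/B(7, -15) = (-23 + √(1 + 9*2)) + 1/(2 + (1/68)*(-15)) = (-23 + √(1 + 18)) + 1/(2 - 15/68) = (-23 + √19) + 1/(121/68) = (-23 + √19) + 68/121 = -2715/121 + √19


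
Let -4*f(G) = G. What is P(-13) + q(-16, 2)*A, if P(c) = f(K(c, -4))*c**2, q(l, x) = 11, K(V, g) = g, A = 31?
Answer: 510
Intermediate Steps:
f(G) = -G/4
P(c) = c**2 (P(c) = (-1/4*(-4))*c**2 = 1*c**2 = c**2)
P(-13) + q(-16, 2)*A = (-13)**2 + 11*31 = 169 + 341 = 510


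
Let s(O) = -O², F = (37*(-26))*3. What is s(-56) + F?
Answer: -6022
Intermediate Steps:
F = -2886 (F = -962*3 = -2886)
s(-56) + F = -1*(-56)² - 2886 = -1*3136 - 2886 = -3136 - 2886 = -6022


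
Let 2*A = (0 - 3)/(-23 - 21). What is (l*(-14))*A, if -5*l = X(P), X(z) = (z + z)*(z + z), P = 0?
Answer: 0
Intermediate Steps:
A = 3/88 (A = ((0 - 3)/(-23 - 21))/2 = (-3/(-44))/2 = (-3*(-1/44))/2 = (½)*(3/44) = 3/88 ≈ 0.034091)
X(z) = 4*z² (X(z) = (2*z)*(2*z) = 4*z²)
l = 0 (l = -4*0²/5 = -4*0/5 = -⅕*0 = 0)
(l*(-14))*A = (0*(-14))*(3/88) = 0*(3/88) = 0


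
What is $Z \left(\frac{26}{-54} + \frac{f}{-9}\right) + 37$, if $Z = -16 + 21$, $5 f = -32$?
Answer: $\frac{1030}{27} \approx 38.148$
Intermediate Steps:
$f = - \frac{32}{5}$ ($f = \frac{1}{5} \left(-32\right) = - \frac{32}{5} \approx -6.4$)
$Z = 5$
$Z \left(\frac{26}{-54} + \frac{f}{-9}\right) + 37 = 5 \left(\frac{26}{-54} - \frac{32}{5 \left(-9\right)}\right) + 37 = 5 \left(26 \left(- \frac{1}{54}\right) - - \frac{32}{45}\right) + 37 = 5 \left(- \frac{13}{27} + \frac{32}{45}\right) + 37 = 5 \cdot \frac{31}{135} + 37 = \frac{31}{27} + 37 = \frac{1030}{27}$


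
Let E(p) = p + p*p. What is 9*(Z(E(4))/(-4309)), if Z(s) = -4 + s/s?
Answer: 27/4309 ≈ 0.0062660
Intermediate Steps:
E(p) = p + p²
Z(s) = -3 (Z(s) = -4 + 1 = -3)
9*(Z(E(4))/(-4309)) = 9*(-3/(-4309)) = 9*(-3*(-1/4309)) = 9*(3/4309) = 27/4309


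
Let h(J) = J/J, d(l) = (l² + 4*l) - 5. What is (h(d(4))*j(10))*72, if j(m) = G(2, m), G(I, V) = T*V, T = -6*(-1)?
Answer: 4320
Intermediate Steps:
d(l) = -5 + l² + 4*l
T = 6 (T = -1*(-6) = 6)
h(J) = 1
G(I, V) = 6*V
j(m) = 6*m
(h(d(4))*j(10))*72 = (1*(6*10))*72 = (1*60)*72 = 60*72 = 4320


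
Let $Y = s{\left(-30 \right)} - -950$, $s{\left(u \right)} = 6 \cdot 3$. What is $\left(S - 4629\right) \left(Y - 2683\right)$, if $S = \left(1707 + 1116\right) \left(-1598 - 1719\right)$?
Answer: $16067011800$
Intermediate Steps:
$s{\left(u \right)} = 18$
$Y = 968$ ($Y = 18 - -950 = 18 + 950 = 968$)
$S = -9363891$ ($S = 2823 \left(-3317\right) = -9363891$)
$\left(S - 4629\right) \left(Y - 2683\right) = \left(-9363891 - 4629\right) \left(968 - 2683\right) = \left(-9368520\right) \left(-1715\right) = 16067011800$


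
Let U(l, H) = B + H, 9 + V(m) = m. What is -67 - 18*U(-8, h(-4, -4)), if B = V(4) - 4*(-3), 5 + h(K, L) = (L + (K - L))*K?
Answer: -391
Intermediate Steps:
h(K, L) = -5 + K² (h(K, L) = -5 + (L + (K - L))*K = -5 + K*K = -5 + K²)
V(m) = -9 + m
B = 7 (B = (-9 + 4) - 4*(-3) = -5 + 12 = 7)
U(l, H) = 7 + H
-67 - 18*U(-8, h(-4, -4)) = -67 - 18*(7 + (-5 + (-4)²)) = -67 - 18*(7 + (-5 + 16)) = -67 - 18*(7 + 11) = -67 - 18*18 = -67 - 324 = -391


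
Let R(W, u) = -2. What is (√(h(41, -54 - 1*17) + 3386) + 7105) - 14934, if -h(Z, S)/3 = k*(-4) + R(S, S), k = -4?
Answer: -7829 + 4*√209 ≈ -7771.2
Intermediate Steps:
h(Z, S) = -42 (h(Z, S) = -3*(-4*(-4) - 2) = -3*(16 - 2) = -3*14 = -42)
(√(h(41, -54 - 1*17) + 3386) + 7105) - 14934 = (√(-42 + 3386) + 7105) - 14934 = (√3344 + 7105) - 14934 = (4*√209 + 7105) - 14934 = (7105 + 4*√209) - 14934 = -7829 + 4*√209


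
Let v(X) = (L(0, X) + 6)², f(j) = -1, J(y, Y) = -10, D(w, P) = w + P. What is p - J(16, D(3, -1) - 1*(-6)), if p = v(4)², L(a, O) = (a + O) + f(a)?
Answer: 6571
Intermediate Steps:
D(w, P) = P + w
L(a, O) = -1 + O + a (L(a, O) = (a + O) - 1 = (O + a) - 1 = -1 + O + a)
v(X) = (5 + X)² (v(X) = ((-1 + X + 0) + 6)² = ((-1 + X) + 6)² = (5 + X)²)
p = 6561 (p = ((5 + 4)²)² = (9²)² = 81² = 6561)
p - J(16, D(3, -1) - 1*(-6)) = 6561 - 1*(-10) = 6561 + 10 = 6571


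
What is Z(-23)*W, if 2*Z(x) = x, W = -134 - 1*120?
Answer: 2921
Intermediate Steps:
W = -254 (W = -134 - 120 = -254)
Z(x) = x/2
Z(-23)*W = ((½)*(-23))*(-254) = -23/2*(-254) = 2921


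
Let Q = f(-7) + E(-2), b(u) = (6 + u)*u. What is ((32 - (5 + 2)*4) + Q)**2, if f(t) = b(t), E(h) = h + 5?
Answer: 196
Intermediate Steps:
E(h) = 5 + h
b(u) = u*(6 + u)
f(t) = t*(6 + t)
Q = 10 (Q = -7*(6 - 7) + (5 - 2) = -7*(-1) + 3 = 7 + 3 = 10)
((32 - (5 + 2)*4) + Q)**2 = ((32 - (5 + 2)*4) + 10)**2 = ((32 - 7*4) + 10)**2 = ((32 - 1*28) + 10)**2 = ((32 - 28) + 10)**2 = (4 + 10)**2 = 14**2 = 196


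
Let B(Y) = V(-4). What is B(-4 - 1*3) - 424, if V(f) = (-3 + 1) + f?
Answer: -430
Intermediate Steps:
V(f) = -2 + f
B(Y) = -6 (B(Y) = -2 - 4 = -6)
B(-4 - 1*3) - 424 = -6 - 424 = -430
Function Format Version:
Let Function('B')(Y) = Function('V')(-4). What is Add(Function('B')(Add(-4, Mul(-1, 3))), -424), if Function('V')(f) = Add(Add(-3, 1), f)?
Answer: -430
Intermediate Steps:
Function('V')(f) = Add(-2, f)
Function('B')(Y) = -6 (Function('B')(Y) = Add(-2, -4) = -6)
Add(Function('B')(Add(-4, Mul(-1, 3))), -424) = Add(-6, -424) = -430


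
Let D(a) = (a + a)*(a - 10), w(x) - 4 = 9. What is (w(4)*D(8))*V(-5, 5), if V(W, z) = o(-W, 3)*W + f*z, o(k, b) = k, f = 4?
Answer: 2080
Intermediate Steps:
w(x) = 13 (w(x) = 4 + 9 = 13)
D(a) = 2*a*(-10 + a) (D(a) = (2*a)*(-10 + a) = 2*a*(-10 + a))
V(W, z) = -W² + 4*z (V(W, z) = (-W)*W + 4*z = -W² + 4*z)
(w(4)*D(8))*V(-5, 5) = (13*(2*8*(-10 + 8)))*(-1*(-5)² + 4*5) = (13*(2*8*(-2)))*(-1*25 + 20) = (13*(-32))*(-25 + 20) = -416*(-5) = 2080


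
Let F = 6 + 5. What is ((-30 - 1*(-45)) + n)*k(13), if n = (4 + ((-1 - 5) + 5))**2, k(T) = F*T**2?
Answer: 44616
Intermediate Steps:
F = 11
k(T) = 11*T**2
n = 9 (n = (4 + (-6 + 5))**2 = (4 - 1)**2 = 3**2 = 9)
((-30 - 1*(-45)) + n)*k(13) = ((-30 - 1*(-45)) + 9)*(11*13**2) = ((-30 + 45) + 9)*(11*169) = (15 + 9)*1859 = 24*1859 = 44616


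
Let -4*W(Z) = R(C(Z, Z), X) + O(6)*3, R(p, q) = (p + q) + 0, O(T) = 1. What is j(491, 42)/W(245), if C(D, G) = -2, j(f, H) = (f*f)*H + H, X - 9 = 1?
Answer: -40501776/11 ≈ -3.6820e+6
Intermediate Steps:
X = 10 (X = 9 + 1 = 10)
j(f, H) = H + H*f² (j(f, H) = f²*H + H = H*f² + H = H + H*f²)
R(p, q) = p + q
W(Z) = -11/4 (W(Z) = -((-2 + 10) + 1*3)/4 = -(8 + 3)/4 = -¼*11 = -11/4)
j(491, 42)/W(245) = (42*(1 + 491²))/(-11/4) = (42*(1 + 241081))*(-4/11) = (42*241082)*(-4/11) = 10125444*(-4/11) = -40501776/11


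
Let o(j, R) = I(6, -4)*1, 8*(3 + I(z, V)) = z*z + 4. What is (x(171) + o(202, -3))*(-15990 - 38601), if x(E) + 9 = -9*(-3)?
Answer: -1091820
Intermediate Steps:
x(E) = 18 (x(E) = -9 - 9*(-3) = -9 + 27 = 18)
I(z, V) = -5/2 + z**2/8 (I(z, V) = -3 + (z*z + 4)/8 = -3 + (z**2 + 4)/8 = -3 + (4 + z**2)/8 = -3 + (1/2 + z**2/8) = -5/2 + z**2/8)
o(j, R) = 2 (o(j, R) = (-5/2 + (1/8)*6**2)*1 = (-5/2 + (1/8)*36)*1 = (-5/2 + 9/2)*1 = 2*1 = 2)
(x(171) + o(202, -3))*(-15990 - 38601) = (18 + 2)*(-15990 - 38601) = 20*(-54591) = -1091820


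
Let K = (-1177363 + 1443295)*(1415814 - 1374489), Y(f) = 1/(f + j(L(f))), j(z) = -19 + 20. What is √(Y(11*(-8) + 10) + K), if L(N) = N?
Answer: √65157574967023/77 ≈ 1.0483e+5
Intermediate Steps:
j(z) = 1
Y(f) = 1/(1 + f) (Y(f) = 1/(f + 1) = 1/(1 + f))
K = 10989639900 (K = 265932*41325 = 10989639900)
√(Y(11*(-8) + 10) + K) = √(1/(1 + (11*(-8) + 10)) + 10989639900) = √(1/(1 + (-88 + 10)) + 10989639900) = √(1/(1 - 78) + 10989639900) = √(1/(-77) + 10989639900) = √(-1/77 + 10989639900) = √(846202272299/77) = √65157574967023/77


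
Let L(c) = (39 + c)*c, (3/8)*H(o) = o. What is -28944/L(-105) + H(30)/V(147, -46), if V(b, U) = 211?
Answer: -308488/81235 ≈ -3.7975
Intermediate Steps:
H(o) = 8*o/3
L(c) = c*(39 + c)
-28944/L(-105) + H(30)/V(147, -46) = -28944*(-1/(105*(39 - 105))) + ((8/3)*30)/211 = -28944/((-105*(-66))) + 80*(1/211) = -28944/6930 + 80/211 = -28944*1/6930 + 80/211 = -1608/385 + 80/211 = -308488/81235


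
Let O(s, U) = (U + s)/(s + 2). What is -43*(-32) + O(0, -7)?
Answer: 2745/2 ≈ 1372.5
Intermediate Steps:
O(s, U) = (U + s)/(2 + s)
-43*(-32) + O(0, -7) = -43*(-32) + (-7 + 0)/(2 + 0) = 1376 - 7/2 = 2745/2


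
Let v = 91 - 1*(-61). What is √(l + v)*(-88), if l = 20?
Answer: -176*√43 ≈ -1154.1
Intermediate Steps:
v = 152 (v = 91 + 61 = 152)
√(l + v)*(-88) = √(20 + 152)*(-88) = √172*(-88) = (2*√43)*(-88) = -176*√43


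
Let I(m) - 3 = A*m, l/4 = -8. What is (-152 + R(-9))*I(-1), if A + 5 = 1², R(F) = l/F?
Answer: -9352/9 ≈ -1039.1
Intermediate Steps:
l = -32 (l = 4*(-8) = -32)
R(F) = -32/F
A = -4 (A = -5 + 1² = -5 + 1 = -4)
I(m) = 3 - 4*m
(-152 + R(-9))*I(-1) = (-152 - 32/(-9))*(3 - 4*(-1)) = (-152 - 32*(-⅑))*(3 + 4) = (-152 + 32/9)*7 = -1336/9*7 = -9352/9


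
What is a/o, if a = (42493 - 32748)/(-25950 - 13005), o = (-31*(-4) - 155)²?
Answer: -1949/7487151 ≈ -0.00026031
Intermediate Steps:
o = 961 (o = (124 - 155)² = (-31)² = 961)
a = -1949/7791 (a = 9745/(-38955) = 9745*(-1/38955) = -1949/7791 ≈ -0.25016)
a/o = -1949/7791/961 = -1949/7791*1/961 = -1949/7487151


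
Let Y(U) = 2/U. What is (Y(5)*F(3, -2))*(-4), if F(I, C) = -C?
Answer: -16/5 ≈ -3.2000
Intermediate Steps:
(Y(5)*F(3, -2))*(-4) = ((2/5)*(-1*(-2)))*(-4) = ((2*(⅕))*2)*(-4) = ((⅖)*2)*(-4) = (⅘)*(-4) = -16/5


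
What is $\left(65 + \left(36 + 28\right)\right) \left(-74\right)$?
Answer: $-9546$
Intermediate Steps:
$\left(65 + \left(36 + 28\right)\right) \left(-74\right) = \left(65 + 64\right) \left(-74\right) = 129 \left(-74\right) = -9546$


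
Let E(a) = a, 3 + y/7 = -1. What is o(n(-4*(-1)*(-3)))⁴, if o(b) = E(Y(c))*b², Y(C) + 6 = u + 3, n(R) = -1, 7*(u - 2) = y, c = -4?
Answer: 625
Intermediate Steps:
y = -28 (y = -21 + 7*(-1) = -21 - 7 = -28)
u = -2 (u = 2 + (⅐)*(-28) = 2 - 4 = -2)
Y(C) = -5 (Y(C) = -6 + (-2 + 3) = -6 + 1 = -5)
o(b) = -5*b²
o(n(-4*(-1)*(-3)))⁴ = (-5*(-1)²)⁴ = (-5*1)⁴ = (-5)⁴ = 625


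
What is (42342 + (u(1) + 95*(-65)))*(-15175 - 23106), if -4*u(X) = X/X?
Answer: -5537997427/4 ≈ -1.3845e+9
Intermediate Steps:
u(X) = -1/4 (u(X) = -X/(4*X) = -1/4*1 = -1/4)
(42342 + (u(1) + 95*(-65)))*(-15175 - 23106) = (42342 + (-1/4 + 95*(-65)))*(-15175 - 23106) = (42342 + (-1/4 - 6175))*(-38281) = (42342 - 24701/4)*(-38281) = (144667/4)*(-38281) = -5537997427/4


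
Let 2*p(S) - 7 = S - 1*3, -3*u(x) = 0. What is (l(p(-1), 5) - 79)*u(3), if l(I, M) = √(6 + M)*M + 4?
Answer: 0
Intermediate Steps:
u(x) = 0 (u(x) = -⅓*0 = 0)
p(S) = 2 + S/2 (p(S) = 7/2 + (S - 1*3)/2 = 7/2 + (S - 3)/2 = 7/2 + (-3 + S)/2 = 7/2 + (-3/2 + S/2) = 2 + S/2)
l(I, M) = 4 + M*√(6 + M) (l(I, M) = M*√(6 + M) + 4 = 4 + M*√(6 + M))
(l(p(-1), 5) - 79)*u(3) = ((4 + 5*√(6 + 5)) - 79)*0 = ((4 + 5*√11) - 79)*0 = (-75 + 5*√11)*0 = 0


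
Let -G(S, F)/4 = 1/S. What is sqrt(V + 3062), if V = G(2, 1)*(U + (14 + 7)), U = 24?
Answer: 2*sqrt(743) ≈ 54.516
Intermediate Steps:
G(S, F) = -4/S
V = -90 (V = (-4/2)*(24 + (14 + 7)) = (-4*1/2)*(24 + 21) = -2*45 = -90)
sqrt(V + 3062) = sqrt(-90 + 3062) = sqrt(2972) = 2*sqrt(743)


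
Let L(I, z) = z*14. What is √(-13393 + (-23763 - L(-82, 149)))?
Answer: I*√39242 ≈ 198.1*I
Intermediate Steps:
L(I, z) = 14*z
√(-13393 + (-23763 - L(-82, 149))) = √(-13393 + (-23763 - 14*149)) = √(-13393 + (-23763 - 1*2086)) = √(-13393 + (-23763 - 2086)) = √(-13393 - 25849) = √(-39242) = I*√39242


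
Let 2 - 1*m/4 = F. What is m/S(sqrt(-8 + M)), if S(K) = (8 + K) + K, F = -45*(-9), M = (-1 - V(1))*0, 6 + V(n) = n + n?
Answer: -403/3 + 403*I*sqrt(2)/6 ≈ -134.33 + 94.988*I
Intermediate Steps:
V(n) = -6 + 2*n (V(n) = -6 + (n + n) = -6 + 2*n)
M = 0 (M = (-1 - (-6 + 2*1))*0 = (-1 - (-6 + 2))*0 = (-1 - 1*(-4))*0 = (-1 + 4)*0 = 3*0 = 0)
F = 405
m = -1612 (m = 8 - 4*405 = 8 - 1620 = -1612)
S(K) = 8 + 2*K
m/S(sqrt(-8 + M)) = -1612/(8 + 2*sqrt(-8 + 0)) = -1612/(8 + 2*sqrt(-8)) = -1612/(8 + 2*(2*I*sqrt(2))) = -1612/(8 + 4*I*sqrt(2))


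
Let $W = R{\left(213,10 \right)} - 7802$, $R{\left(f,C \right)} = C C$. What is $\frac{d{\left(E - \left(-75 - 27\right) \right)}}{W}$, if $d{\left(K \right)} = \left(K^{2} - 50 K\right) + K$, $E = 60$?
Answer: $- \frac{9153}{3851} \approx -2.3768$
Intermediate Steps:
$R{\left(f,C \right)} = C^{2}$
$d{\left(K \right)} = K^{2} - 49 K$
$W = -7702$ ($W = 10^{2} - 7802 = 100 - 7802 = -7702$)
$\frac{d{\left(E - \left(-75 - 27\right) \right)}}{W} = \frac{\left(60 - \left(-75 - 27\right)\right) \left(-49 + \left(60 - \left(-75 - 27\right)\right)\right)}{-7702} = \left(60 - -102\right) \left(-49 + \left(60 - -102\right)\right) \left(- \frac{1}{7702}\right) = \left(60 + 102\right) \left(-49 + \left(60 + 102\right)\right) \left(- \frac{1}{7702}\right) = 162 \left(-49 + 162\right) \left(- \frac{1}{7702}\right) = 162 \cdot 113 \left(- \frac{1}{7702}\right) = 18306 \left(- \frac{1}{7702}\right) = - \frac{9153}{3851}$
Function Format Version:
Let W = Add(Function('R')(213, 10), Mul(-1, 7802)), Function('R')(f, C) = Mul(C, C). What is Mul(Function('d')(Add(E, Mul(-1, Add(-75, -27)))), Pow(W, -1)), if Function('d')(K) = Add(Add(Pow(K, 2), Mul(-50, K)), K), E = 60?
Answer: Rational(-9153, 3851) ≈ -2.3768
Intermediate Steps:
Function('R')(f, C) = Pow(C, 2)
Function('d')(K) = Add(Pow(K, 2), Mul(-49, K))
W = -7702 (W = Add(Pow(10, 2), Mul(-1, 7802)) = Add(100, -7802) = -7702)
Mul(Function('d')(Add(E, Mul(-1, Add(-75, -27)))), Pow(W, -1)) = Mul(Mul(Add(60, Mul(-1, Add(-75, -27))), Add(-49, Add(60, Mul(-1, Add(-75, -27))))), Pow(-7702, -1)) = Mul(Mul(Add(60, Mul(-1, -102)), Add(-49, Add(60, Mul(-1, -102)))), Rational(-1, 7702)) = Mul(Mul(Add(60, 102), Add(-49, Add(60, 102))), Rational(-1, 7702)) = Mul(Mul(162, Add(-49, 162)), Rational(-1, 7702)) = Mul(Mul(162, 113), Rational(-1, 7702)) = Mul(18306, Rational(-1, 7702)) = Rational(-9153, 3851)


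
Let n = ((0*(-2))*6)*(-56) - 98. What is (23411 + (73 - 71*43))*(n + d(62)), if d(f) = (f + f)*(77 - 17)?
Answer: 150004402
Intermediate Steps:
n = -98 (n = (0*6)*(-56) - 98 = 0*(-56) - 98 = 0 - 98 = -98)
d(f) = 120*f (d(f) = (2*f)*60 = 120*f)
(23411 + (73 - 71*43))*(n + d(62)) = (23411 + (73 - 71*43))*(-98 + 120*62) = (23411 + (73 - 3053))*(-98 + 7440) = (23411 - 2980)*7342 = 20431*7342 = 150004402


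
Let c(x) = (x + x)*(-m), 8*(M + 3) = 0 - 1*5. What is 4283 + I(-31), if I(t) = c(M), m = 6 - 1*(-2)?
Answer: 4341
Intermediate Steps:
m = 8 (m = 6 + 2 = 8)
M = -29/8 (M = -3 + (0 - 1*5)/8 = -3 + (0 - 5)/8 = -3 + (⅛)*(-5) = -3 - 5/8 = -29/8 ≈ -3.6250)
c(x) = -16*x (c(x) = (x + x)*(-1*8) = (2*x)*(-8) = -16*x)
I(t) = 58 (I(t) = -16*(-29/8) = 58)
4283 + I(-31) = 4283 + 58 = 4341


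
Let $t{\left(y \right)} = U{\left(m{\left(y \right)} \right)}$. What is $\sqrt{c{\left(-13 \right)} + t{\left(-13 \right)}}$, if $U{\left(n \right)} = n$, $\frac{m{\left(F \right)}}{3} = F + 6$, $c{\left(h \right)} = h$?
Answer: $i \sqrt{34} \approx 5.8309 i$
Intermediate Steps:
$m{\left(F \right)} = 18 + 3 F$ ($m{\left(F \right)} = 3 \left(F + 6\right) = 3 \left(6 + F\right) = 18 + 3 F$)
$t{\left(y \right)} = 18 + 3 y$
$\sqrt{c{\left(-13 \right)} + t{\left(-13 \right)}} = \sqrt{-13 + \left(18 + 3 \left(-13\right)\right)} = \sqrt{-13 + \left(18 - 39\right)} = \sqrt{-13 - 21} = \sqrt{-34} = i \sqrt{34}$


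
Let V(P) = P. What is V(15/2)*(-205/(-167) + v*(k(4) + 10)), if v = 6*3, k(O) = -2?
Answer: 363795/334 ≈ 1089.2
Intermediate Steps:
v = 18
V(15/2)*(-205/(-167) + v*(k(4) + 10)) = (15/2)*(-205/(-167) + 18*(-2 + 10)) = (15*(½))*(-205*(-1/167) + 18*8) = 15*(205/167 + 144)/2 = (15/2)*(24253/167) = 363795/334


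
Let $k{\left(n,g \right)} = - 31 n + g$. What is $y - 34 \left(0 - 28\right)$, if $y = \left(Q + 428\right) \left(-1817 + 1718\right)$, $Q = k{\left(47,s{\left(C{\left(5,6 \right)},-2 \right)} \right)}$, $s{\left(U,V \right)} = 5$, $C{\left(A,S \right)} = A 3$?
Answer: $102328$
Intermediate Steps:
$C{\left(A,S \right)} = 3 A$
$k{\left(n,g \right)} = g - 31 n$
$Q = -1452$ ($Q = 5 - 1457 = -1452$)
$y = 101376$ ($y = \left(-1452 + 428\right) \left(-1817 + 1718\right) = \left(-1024\right) \left(-99\right) = 101376$)
$y - 34 \left(0 - 28\right) = 101376 - 34 \left(0 - 28\right) = 101376 - 34 \left(-28\right) = 101376 - -952 = 101376 + 952 = 102328$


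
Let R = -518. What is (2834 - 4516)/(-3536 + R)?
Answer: 841/2027 ≈ 0.41490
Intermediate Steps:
(2834 - 4516)/(-3536 + R) = (2834 - 4516)/(-3536 - 518) = -1682/(-4054) = -1682*(-1/4054) = 841/2027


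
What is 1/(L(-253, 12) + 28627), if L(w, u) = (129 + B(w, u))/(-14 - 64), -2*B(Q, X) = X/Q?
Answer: 506/14484425 ≈ 3.4934e-5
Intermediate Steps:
B(Q, X) = -X/(2*Q)
L(w, u) = -43/26 + u/(156*w) (L(w, u) = (129 - u/(2*w))/(-14 - 64) = (129 - u/(2*w))/(-78) = (129 - u/(2*w))*(-1/78) = -43/26 + u/(156*w))
1/(L(-253, 12) + 28627) = 1/((1/156)*(12 - 258*(-253))/(-253) + 28627) = 1/((1/156)*(-1/253)*(12 + 65274) + 28627) = 1/((1/156)*(-1/253)*65286 + 28627) = 1/(-837/506 + 28627) = 1/(14484425/506) = 506/14484425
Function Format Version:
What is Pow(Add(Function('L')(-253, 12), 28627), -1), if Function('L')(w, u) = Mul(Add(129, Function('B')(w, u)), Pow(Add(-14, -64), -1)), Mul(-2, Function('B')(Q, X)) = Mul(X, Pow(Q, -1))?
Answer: Rational(506, 14484425) ≈ 3.4934e-5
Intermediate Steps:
Function('B')(Q, X) = Mul(Rational(-1, 2), X, Pow(Q, -1)) (Function('B')(Q, X) = Mul(Rational(-1, 2), Mul(X, Pow(Q, -1))) = Mul(Rational(-1, 2), X, Pow(Q, -1)))
Function('L')(w, u) = Add(Rational(-43, 26), Mul(Rational(1, 156), u, Pow(w, -1))) (Function('L')(w, u) = Mul(Add(129, Mul(Rational(-1, 2), u, Pow(w, -1))), Pow(Add(-14, -64), -1)) = Mul(Add(129, Mul(Rational(-1, 2), u, Pow(w, -1))), Pow(-78, -1)) = Mul(Add(129, Mul(Rational(-1, 2), u, Pow(w, -1))), Rational(-1, 78)) = Add(Rational(-43, 26), Mul(Rational(1, 156), u, Pow(w, -1))))
Pow(Add(Function('L')(-253, 12), 28627), -1) = Pow(Add(Mul(Rational(1, 156), Pow(-253, -1), Add(12, Mul(-258, -253))), 28627), -1) = Pow(Add(Mul(Rational(1, 156), Rational(-1, 253), Add(12, 65274)), 28627), -1) = Pow(Add(Mul(Rational(1, 156), Rational(-1, 253), 65286), 28627), -1) = Pow(Add(Rational(-837, 506), 28627), -1) = Pow(Rational(14484425, 506), -1) = Rational(506, 14484425)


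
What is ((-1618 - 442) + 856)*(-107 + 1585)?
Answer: -1779512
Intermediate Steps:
((-1618 - 442) + 856)*(-107 + 1585) = (-2060 + 856)*1478 = -1204*1478 = -1779512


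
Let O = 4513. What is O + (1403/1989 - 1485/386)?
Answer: 3462461695/767754 ≈ 4509.9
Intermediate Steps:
O + (1403/1989 - 1485/386) = 4513 + (1403/1989 - 1485/386) = 4513 - 2412107/767754 = 3462461695/767754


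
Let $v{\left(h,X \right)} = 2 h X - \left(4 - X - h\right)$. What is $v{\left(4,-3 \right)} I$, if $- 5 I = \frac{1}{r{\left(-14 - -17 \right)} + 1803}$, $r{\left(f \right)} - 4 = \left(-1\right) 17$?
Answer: $\frac{27}{8950} \approx 0.0030168$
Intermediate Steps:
$r{\left(f \right)} = -13$ ($r{\left(f \right)} = 4 - 17 = -13$)
$v{\left(h,X \right)} = -4 + X + h + 2 X h$ ($v{\left(h,X \right)} = 2 X h - \left(4 - X - h\right) = 2 X h + \left(-4 + X + h\right) = -4 + X + h + 2 X h$)
$I = - \frac{1}{8950}$ ($I = - \frac{1}{5 \left(-13 + 1803\right)} = - \frac{1}{5 \cdot 1790} = \left(- \frac{1}{5}\right) \frac{1}{1790} = - \frac{1}{8950} \approx -0.00011173$)
$v{\left(4,-3 \right)} I = \left(-4 - 3 + 4 + 2 \left(-3\right) 4\right) \left(- \frac{1}{8950}\right) = \left(-4 - 3 + 4 - 24\right) \left(- \frac{1}{8950}\right) = \left(-27\right) \left(- \frac{1}{8950}\right) = \frac{27}{8950}$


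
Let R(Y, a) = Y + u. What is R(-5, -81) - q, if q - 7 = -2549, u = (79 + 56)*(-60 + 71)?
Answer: 4022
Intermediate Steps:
u = 1485 (u = 135*11 = 1485)
q = -2542 (q = 7 - 2549 = -2542)
R(Y, a) = 1485 + Y (R(Y, a) = Y + 1485 = 1485 + Y)
R(-5, -81) - q = (1485 - 5) - 1*(-2542) = 1480 + 2542 = 4022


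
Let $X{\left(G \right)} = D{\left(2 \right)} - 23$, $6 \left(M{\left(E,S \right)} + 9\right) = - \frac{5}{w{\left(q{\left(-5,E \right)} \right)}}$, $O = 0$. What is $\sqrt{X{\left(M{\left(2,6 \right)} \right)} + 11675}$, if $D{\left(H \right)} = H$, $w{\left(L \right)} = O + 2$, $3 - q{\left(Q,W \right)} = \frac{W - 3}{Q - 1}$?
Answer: $\sqrt{11654} \approx 107.95$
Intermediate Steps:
$q{\left(Q,W \right)} = 3 - \frac{-3 + W}{-1 + Q}$ ($q{\left(Q,W \right)} = 3 - \frac{W - 3}{Q - 1} = 3 - \frac{-3 + W}{-1 + Q}$)
$w{\left(L \right)} = 2$ ($w{\left(L \right)} = 0 + 2 = 2$)
$M{\left(E,S \right)} = - \frac{113}{12}$ ($M{\left(E,S \right)} = -9 + \frac{\left(-5\right) \frac{1}{2}}{6} = -9 + \frac{1}{6} \left(- \frac{5}{2}\right) = -9 - \frac{5}{12} = - \frac{113}{12}$)
$X{\left(G \right)} = -21$ ($X{\left(G \right)} = 2 - 23 = -21$)
$\sqrt{X{\left(M{\left(2,6 \right)} \right)} + 11675} = \sqrt{-21 + 11675} = \sqrt{11654}$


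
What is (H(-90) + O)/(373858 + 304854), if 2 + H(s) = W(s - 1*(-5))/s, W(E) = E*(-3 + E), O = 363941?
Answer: 3274703/6108408 ≈ 0.53610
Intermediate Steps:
H(s) = -2 + (2 + s)*(5 + s)/s (H(s) = -2 + ((s - 1*(-5))*(-3 + (s - 1*(-5))))/s = -2 + ((s + 5)*(-3 + (s + 5)))/s = -2 + ((5 + s)*(-3 + (5 + s)))/s = -2 + ((5 + s)*(2 + s))/s = -2 + ((2 + s)*(5 + s))/s = -2 + (2 + s)*(5 + s)/s)
(H(-90) + O)/(373858 + 304854) = ((5 - 90 + 10/(-90)) + 363941)/(373858 + 304854) = ((5 - 90 + 10*(-1/90)) + 363941)/678712 = ((5 - 90 - ⅑) + 363941)*(1/678712) = (-766/9 + 363941)*(1/678712) = (3274703/9)*(1/678712) = 3274703/6108408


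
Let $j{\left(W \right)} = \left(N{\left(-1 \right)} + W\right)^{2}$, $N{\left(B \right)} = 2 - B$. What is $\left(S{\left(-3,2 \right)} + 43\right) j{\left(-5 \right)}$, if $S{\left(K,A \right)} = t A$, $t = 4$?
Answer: $204$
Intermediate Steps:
$S{\left(K,A \right)} = 4 A$
$j{\left(W \right)} = \left(3 + W\right)^{2}$ ($j{\left(W \right)} = \left(\left(2 - -1\right) + W\right)^{2} = \left(\left(2 + 1\right) + W\right)^{2} = \left(3 + W\right)^{2}$)
$\left(S{\left(-3,2 \right)} + 43\right) j{\left(-5 \right)} = \left(4 \cdot 2 + 43\right) \left(3 - 5\right)^{2} = \left(8 + 43\right) \left(-2\right)^{2} = 51 \cdot 4 = 204$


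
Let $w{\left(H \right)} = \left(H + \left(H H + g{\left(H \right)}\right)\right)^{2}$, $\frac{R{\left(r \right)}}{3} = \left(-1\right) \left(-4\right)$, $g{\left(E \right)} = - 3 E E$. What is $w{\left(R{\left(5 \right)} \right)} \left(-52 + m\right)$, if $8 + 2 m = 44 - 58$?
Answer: $-4799088$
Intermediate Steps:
$g{\left(E \right)} = - 3 E^{2}$
$R{\left(r \right)} = 12$ ($R{\left(r \right)} = 3 \left(\left(-1\right) \left(-4\right)\right) = 3 \cdot 4 = 12$)
$w{\left(H \right)} = \left(H - 2 H^{2}\right)^{2}$ ($w{\left(H \right)} = \left(H - \left(3 H^{2} - H H\right)\right)^{2} = \left(H + \left(H^{2} - 3 H^{2}\right)\right)^{2} = \left(H - 2 H^{2}\right)^{2}$)
$m = -11$ ($m = -4 + \frac{44 - 58}{2} = -4 + \frac{1}{2} \left(-14\right) = -4 - 7 = -11$)
$w{\left(R{\left(5 \right)} \right)} \left(-52 + m\right) = 12^{2} \left(1 - 24\right)^{2} \left(-52 - 11\right) = 144 \left(1 - 24\right)^{2} \left(-63\right) = 144 \left(-23\right)^{2} \left(-63\right) = 144 \cdot 529 \left(-63\right) = 76176 \left(-63\right) = -4799088$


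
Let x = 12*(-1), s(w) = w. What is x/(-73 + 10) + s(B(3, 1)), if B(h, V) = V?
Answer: 25/21 ≈ 1.1905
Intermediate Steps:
x = -12
x/(-73 + 10) + s(B(3, 1)) = -12/(-73 + 10) + 1 = -12/(-63) + 1 = -12*(-1/63) + 1 = 4/21 + 1 = 25/21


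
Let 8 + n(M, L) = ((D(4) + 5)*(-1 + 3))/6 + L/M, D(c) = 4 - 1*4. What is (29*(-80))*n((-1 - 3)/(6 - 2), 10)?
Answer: 113680/3 ≈ 37893.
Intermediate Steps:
D(c) = 0 (D(c) = 4 - 4 = 0)
n(M, L) = -19/3 + L/M (n(M, L) = -8 + (((0 + 5)*(-1 + 3))/6 + L/M) = -8 + ((5*2)*(⅙) + L/M) = -8 + (10*(⅙) + L/M) = -8 + (5/3 + L/M) = -19/3 + L/M)
(29*(-80))*n((-1 - 3)/(6 - 2), 10) = (29*(-80))*(-19/3 + 10/(((-1 - 3)/(6 - 2)))) = -2320*(-19/3 + 10/((-4/4))) = -2320*(-19/3 + 10/((-4*¼))) = -2320*(-19/3 + 10/(-1)) = -2320*(-19/3 + 10*(-1)) = -2320*(-19/3 - 10) = -2320*(-49/3) = 113680/3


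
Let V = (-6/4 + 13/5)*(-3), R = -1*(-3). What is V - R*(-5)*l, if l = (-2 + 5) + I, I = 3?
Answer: 867/10 ≈ 86.700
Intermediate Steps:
R = 3
l = 6 (l = (-2 + 5) + 3 = 3 + 3 = 6)
V = -33/10 (V = (-6*¼ + 13*(⅕))*(-3) = (-3/2 + 13/5)*(-3) = (11/10)*(-3) = -33/10 ≈ -3.3000)
V - R*(-5)*l = -33/10 - 3*(-5)*6 = -33/10 - (-15)*6 = -33/10 - 1*(-90) = -33/10 + 90 = 867/10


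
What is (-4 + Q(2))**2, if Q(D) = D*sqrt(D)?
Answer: 24 - 16*sqrt(2) ≈ 1.3726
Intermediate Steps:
Q(D) = D**(3/2)
(-4 + Q(2))**2 = (-4 + 2**(3/2))**2 = (-4 + 2*sqrt(2))**2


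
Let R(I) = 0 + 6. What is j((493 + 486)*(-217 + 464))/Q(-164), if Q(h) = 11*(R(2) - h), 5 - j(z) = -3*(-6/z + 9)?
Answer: 3868999/226095155 ≈ 0.017112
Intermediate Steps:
R(I) = 6
j(z) = 32 - 18/z (j(z) = 5 - (-3)*(-6/z + 9) = 5 - (-3)*(9 - 6/z) = 5 - (-27 + 18/z) = 5 + (27 - 18/z) = 32 - 18/z)
Q(h) = 66 - 11*h (Q(h) = 11*(6 - h) = 66 - 11*h)
j((493 + 486)*(-217 + 464))/Q(-164) = (32 - 18*1/((-217 + 464)*(493 + 486)))/(66 - 11*(-164)) = (32 - 18/(979*247))/(66 + 1804) = (32 - 18/241813)/1870 = (32 - 18*1/241813)*(1/1870) = (32 - 18/241813)*(1/1870) = (7737998/241813)*(1/1870) = 3868999/226095155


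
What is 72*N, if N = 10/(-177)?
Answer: -240/59 ≈ -4.0678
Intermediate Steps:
N = -10/177 (N = 10*(-1/177) = -10/177 ≈ -0.056497)
72*N = 72*(-10/177) = -240/59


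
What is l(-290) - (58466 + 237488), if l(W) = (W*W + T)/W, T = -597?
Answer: -85910163/290 ≈ -2.9624e+5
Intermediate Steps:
l(W) = (-597 + W²)/W (l(W) = (W*W - 597)/W = (W² - 597)/W = (-597 + W²)/W)
l(-290) - (58466 + 237488) = (-290 - 597/(-290)) - (58466 + 237488) = (-290 - 597*(-1/290)) - 1*295954 = (-290 + 597/290) - 295954 = -83503/290 - 295954 = -85910163/290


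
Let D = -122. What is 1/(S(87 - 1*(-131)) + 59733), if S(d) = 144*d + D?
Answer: 1/91003 ≈ 1.0989e-5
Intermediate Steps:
S(d) = -122 + 144*d (S(d) = 144*d - 122 = -122 + 144*d)
1/(S(87 - 1*(-131)) + 59733) = 1/((-122 + 144*(87 - 1*(-131))) + 59733) = 1/((-122 + 144*(87 + 131)) + 59733) = 1/((-122 + 144*218) + 59733) = 1/((-122 + 31392) + 59733) = 1/(31270 + 59733) = 1/91003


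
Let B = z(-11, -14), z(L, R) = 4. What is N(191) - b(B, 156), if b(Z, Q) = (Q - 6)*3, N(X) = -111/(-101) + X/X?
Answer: -45238/101 ≈ -447.90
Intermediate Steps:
N(X) = 212/101 (N(X) = -111*(-1/101) + 1 = 111/101 + 1 = 212/101)
B = 4
b(Z, Q) = -18 + 3*Q (b(Z, Q) = (-6 + Q)*3 = -18 + 3*Q)
N(191) - b(B, 156) = 212/101 - (-18 + 3*156) = 212/101 - (-18 + 468) = 212/101 - 1*450 = 212/101 - 450 = -45238/101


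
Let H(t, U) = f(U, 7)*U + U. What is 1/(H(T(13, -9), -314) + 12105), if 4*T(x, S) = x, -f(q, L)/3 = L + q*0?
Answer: 1/18385 ≈ 5.4392e-5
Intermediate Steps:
f(q, L) = -3*L (f(q, L) = -3*(L + q*0) = -3*(L + 0) = -3*L)
T(x, S) = x/4
H(t, U) = -20*U (H(t, U) = (-3*7)*U + U = -21*U + U = -20*U)
1/(H(T(13, -9), -314) + 12105) = 1/(-20*(-314) + 12105) = 1/(6280 + 12105) = 1/18385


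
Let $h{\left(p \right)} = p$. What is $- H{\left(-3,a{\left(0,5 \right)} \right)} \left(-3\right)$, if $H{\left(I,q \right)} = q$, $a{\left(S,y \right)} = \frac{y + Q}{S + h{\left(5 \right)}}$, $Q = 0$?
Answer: $3$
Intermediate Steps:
$a{\left(S,y \right)} = \frac{y}{5 + S}$ ($a{\left(S,y \right)} = \frac{y + 0}{S + 5} = \frac{y}{5 + S}$)
$- H{\left(-3,a{\left(0,5 \right)} \right)} \left(-3\right) = - \frac{5}{5 + 0} \left(-3\right) = - \frac{5}{5} \left(-3\right) = \left(-1\right) 1 \left(-3\right) = \left(-1\right) \left(-3\right) = 3$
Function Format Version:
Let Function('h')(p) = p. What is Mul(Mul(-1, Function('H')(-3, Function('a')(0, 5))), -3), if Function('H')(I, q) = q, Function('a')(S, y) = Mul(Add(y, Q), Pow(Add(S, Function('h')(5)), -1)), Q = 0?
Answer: 3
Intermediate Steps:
Function('a')(S, y) = Mul(y, Pow(Add(5, S), -1)) (Function('a')(S, y) = Mul(Add(y, 0), Pow(Add(S, 5), -1)) = Mul(y, Pow(Add(5, S), -1)))
Mul(Mul(-1, Function('H')(-3, Function('a')(0, 5))), -3) = Mul(Mul(-1, Mul(5, Pow(Add(5, 0), -1))), -3) = Mul(Mul(-1, Mul(5, Pow(5, -1))), -3) = Mul(Mul(-1, Mul(5, Rational(1, 5))), -3) = Mul(Mul(-1, 1), -3) = Mul(-1, -3) = 3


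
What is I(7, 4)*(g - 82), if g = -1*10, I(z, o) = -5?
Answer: 460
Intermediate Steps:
g = -10
I(7, 4)*(g - 82) = -5*(-10 - 82) = -5*(-92) = 460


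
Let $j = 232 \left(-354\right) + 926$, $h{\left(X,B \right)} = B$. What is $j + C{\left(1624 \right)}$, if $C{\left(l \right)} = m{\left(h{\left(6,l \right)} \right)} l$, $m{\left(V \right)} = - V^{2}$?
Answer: $-4283179826$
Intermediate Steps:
$j = -81202$ ($j = -82128 + 926 = -81202$)
$C{\left(l \right)} = - l^{3}$ ($C{\left(l \right)} = - l^{2} l = - l^{3}$)
$j + C{\left(1624 \right)} = -81202 - 1624^{3} = -81202 - 4283098624 = -4283179826$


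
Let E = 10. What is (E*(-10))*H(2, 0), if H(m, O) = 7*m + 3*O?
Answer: -1400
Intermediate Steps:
H(m, O) = 3*O + 7*m
(E*(-10))*H(2, 0) = (10*(-10))*(3*0 + 7*2) = -100*(0 + 14) = -100*14 = -1400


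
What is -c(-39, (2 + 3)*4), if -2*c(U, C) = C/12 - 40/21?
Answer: -5/42 ≈ -0.11905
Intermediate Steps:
c(U, C) = 20/21 - C/24 (c(U, C) = -(C/12 - 40/21)/2 = -(-40/21 + C/12)/2 = 20/21 - C/24)
-c(-39, (2 + 3)*4) = -(20/21 - (2 + 3)*4/24) = -(20/21 - 5*4/24) = -(20/21 - 1/24*20) = -(20/21 - ⅚) = -1*5/42 = -5/42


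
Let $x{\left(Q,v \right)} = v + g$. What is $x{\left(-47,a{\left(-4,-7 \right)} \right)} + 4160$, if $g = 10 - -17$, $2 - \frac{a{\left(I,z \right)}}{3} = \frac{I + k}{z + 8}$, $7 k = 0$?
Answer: $4205$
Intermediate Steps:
$k = 0$ ($k = \frac{1}{7} \cdot 0 = 0$)
$a{\left(I,z \right)} = 6 - \frac{3 I}{8 + z}$ ($a{\left(I,z \right)} = 6 - 3 \frac{I + 0}{z + 8} = 6 - 3 \frac{I}{8 + z} = 6 - \frac{3 I}{8 + z}$)
$g = 27$ ($g = 10 + 17 = 27$)
$x{\left(Q,v \right)} = 27 + v$ ($x{\left(Q,v \right)} = v + 27 = 27 + v$)
$x{\left(-47,a{\left(-4,-7 \right)} \right)} + 4160 = \left(27 + \frac{3 \left(16 - -4 + 2 \left(-7\right)\right)}{8 - 7}\right) + 4160 = \left(27 + \frac{3 \left(16 + 4 - 14\right)}{1}\right) + 4160 = \left(27 + 3 \cdot 1 \cdot 6\right) + 4160 = \left(27 + 18\right) + 4160 = 45 + 4160 = 4205$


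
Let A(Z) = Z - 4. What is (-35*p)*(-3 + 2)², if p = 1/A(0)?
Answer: 35/4 ≈ 8.7500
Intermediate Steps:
A(Z) = -4 + Z
p = -¼ (p = 1/(-4 + 0) = 1/(-4) = -¼ ≈ -0.25000)
(-35*p)*(-3 + 2)² = (-35*(-¼))*(-3 + 2)² = (35/4)*(-1)² = (35/4)*1 = 35/4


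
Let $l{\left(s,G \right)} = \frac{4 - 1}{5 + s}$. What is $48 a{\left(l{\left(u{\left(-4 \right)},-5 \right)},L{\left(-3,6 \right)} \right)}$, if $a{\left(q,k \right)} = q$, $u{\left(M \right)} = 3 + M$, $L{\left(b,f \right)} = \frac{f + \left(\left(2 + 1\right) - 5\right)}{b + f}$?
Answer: $36$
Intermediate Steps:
$L{\left(b,f \right)} = \frac{-2 + f}{b + f}$ ($L{\left(b,f \right)} = \frac{f + \left(3 - 5\right)}{b + f} = \frac{f - 2}{b + f} = \frac{-2 + f}{b + f}$)
$l{\left(s,G \right)} = \frac{3}{5 + s}$
$48 a{\left(l{\left(u{\left(-4 \right)},-5 \right)},L{\left(-3,6 \right)} \right)} = 48 \frac{3}{5 + \left(3 - 4\right)} = 48 \frac{3}{5 - 1} = 48 \cdot \frac{3}{4} = 36$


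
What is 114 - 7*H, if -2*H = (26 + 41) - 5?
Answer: 331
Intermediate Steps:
H = -31 (H = -((26 + 41) - 5)/2 = -(67 - 5)/2 = -½*62 = -31)
114 - 7*H = 114 - 7*(-31) = 114 + 217 = 331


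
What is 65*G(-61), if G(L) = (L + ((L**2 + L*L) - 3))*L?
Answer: -29253770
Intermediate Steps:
G(L) = L*(-3 + L + 2*L**2) (G(L) = (L + ((L**2 + L**2) - 3))*L = (L + (2*L**2 - 3))*L = (L + (-3 + 2*L**2))*L = (-3 + L + 2*L**2)*L = L*(-3 + L + 2*L**2))
65*G(-61) = 65*(-61*(-3 - 61 + 2*(-61)**2)) = 65*(-61*(-3 - 61 + 2*3721)) = 65*(-61*(-3 - 61 + 7442)) = 65*(-61*7378) = 65*(-450058) = -29253770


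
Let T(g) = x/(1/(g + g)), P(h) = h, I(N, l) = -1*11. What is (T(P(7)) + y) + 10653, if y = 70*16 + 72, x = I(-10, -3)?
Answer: 11691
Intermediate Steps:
I(N, l) = -11
x = -11
T(g) = -22*g
y = 1192 (y = 1120 + 72 = 1192)
(T(P(7)) + y) + 10653 = (-22*7 + 1192) + 10653 = (-154 + 1192) + 10653 = 1038 + 10653 = 11691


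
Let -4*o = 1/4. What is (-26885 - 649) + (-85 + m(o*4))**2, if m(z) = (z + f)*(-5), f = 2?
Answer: -299919/16 ≈ -18745.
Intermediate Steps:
o = -1/16 (o = -1/4/4 = -1/4*1/4 = -1/16 ≈ -0.062500)
m(z) = -10 - 5*z (m(z) = (z + 2)*(-5) = (2 + z)*(-5) = -10 - 5*z)
(-26885 - 649) + (-85 + m(o*4))**2 = (-26885 - 649) + (-85 + (-10 - (-5)*4/16))**2 = -27534 + (-85 + (-10 - 5*(-1/4)))**2 = -27534 + (-85 + (-10 + 5/4))**2 = -27534 + (-85 - 35/4)**2 = -27534 + (-375/4)**2 = -27534 + 140625/16 = -299919/16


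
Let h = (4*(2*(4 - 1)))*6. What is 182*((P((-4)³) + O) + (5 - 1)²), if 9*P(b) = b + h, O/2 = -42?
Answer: -96824/9 ≈ -10758.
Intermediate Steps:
O = -84 (O = 2*(-42) = -84)
h = 144 (h = (4*(2*3))*6 = (4*6)*6 = 24*6 = 144)
P(b) = 16 + b/9 (P(b) = (b + 144)/9 = (144 + b)/9 = 16 + b/9)
182*((P((-4)³) + O) + (5 - 1)²) = 182*(((16 + (⅑)*(-4)³) - 84) + (5 - 1)²) = 182*(((16 + (⅑)*(-64)) - 84) + 4²) = 182*(((16 - 64/9) - 84) + 16) = 182*((80/9 - 84) + 16) = 182*(-676/9 + 16) = 182*(-532/9) = -96824/9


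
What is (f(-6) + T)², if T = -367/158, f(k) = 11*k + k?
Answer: 137898049/24964 ≈ 5523.9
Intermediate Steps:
f(k) = 12*k
T = -367/158 (T = -367*1/158 = -367/158 ≈ -2.3228)
(f(-6) + T)² = (12*(-6) - 367/158)² = (-72 - 367/158)² = (-11743/158)² = 137898049/24964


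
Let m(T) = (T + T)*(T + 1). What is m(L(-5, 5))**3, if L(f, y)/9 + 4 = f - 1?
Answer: 4111379208000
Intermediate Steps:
L(f, y) = -45 + 9*f (L(f, y) = -36 + 9*(f - 1) = -36 + 9*(-1 + f) = -36 + (-9 + 9*f) = -45 + 9*f)
m(T) = 2*T*(1 + T) (m(T) = (2*T)*(1 + T) = 2*T*(1 + T))
m(L(-5, 5))**3 = (2*(-45 + 9*(-5))*(1 + (-45 + 9*(-5))))**3 = (2*(-45 - 45)*(1 + (-45 - 45)))**3 = (2*(-90)*(1 - 90))**3 = (2*(-90)*(-89))**3 = 16020**3 = 4111379208000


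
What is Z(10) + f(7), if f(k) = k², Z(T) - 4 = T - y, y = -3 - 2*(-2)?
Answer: 62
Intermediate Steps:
y = 1 (y = -3 + 4 = 1)
Z(T) = 3 + T (Z(T) = 4 + (T - 1*1) = 4 + (T - 1) = 4 + (-1 + T) = 3 + T)
Z(10) + f(7) = (3 + 10) + 7² = 13 + 49 = 62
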